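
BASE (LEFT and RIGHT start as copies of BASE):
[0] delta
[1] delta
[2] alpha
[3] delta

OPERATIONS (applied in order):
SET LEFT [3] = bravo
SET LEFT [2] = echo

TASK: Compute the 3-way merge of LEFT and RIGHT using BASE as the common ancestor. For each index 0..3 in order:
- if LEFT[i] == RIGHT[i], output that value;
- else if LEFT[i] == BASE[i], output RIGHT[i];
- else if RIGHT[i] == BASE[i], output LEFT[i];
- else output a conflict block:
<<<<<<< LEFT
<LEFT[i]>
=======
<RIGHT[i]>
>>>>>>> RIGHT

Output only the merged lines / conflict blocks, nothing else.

Answer: delta
delta
echo
bravo

Derivation:
Final LEFT:  [delta, delta, echo, bravo]
Final RIGHT: [delta, delta, alpha, delta]
i=0: L=delta R=delta -> agree -> delta
i=1: L=delta R=delta -> agree -> delta
i=2: L=echo, R=alpha=BASE -> take LEFT -> echo
i=3: L=bravo, R=delta=BASE -> take LEFT -> bravo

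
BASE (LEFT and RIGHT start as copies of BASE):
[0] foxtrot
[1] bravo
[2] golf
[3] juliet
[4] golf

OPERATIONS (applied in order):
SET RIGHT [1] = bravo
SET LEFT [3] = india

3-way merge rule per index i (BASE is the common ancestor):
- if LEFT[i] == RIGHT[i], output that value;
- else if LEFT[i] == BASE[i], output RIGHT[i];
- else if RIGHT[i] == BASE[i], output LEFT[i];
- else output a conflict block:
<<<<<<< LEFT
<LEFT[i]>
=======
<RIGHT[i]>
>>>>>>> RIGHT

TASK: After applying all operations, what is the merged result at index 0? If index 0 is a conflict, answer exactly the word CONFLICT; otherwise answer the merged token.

Final LEFT:  [foxtrot, bravo, golf, india, golf]
Final RIGHT: [foxtrot, bravo, golf, juliet, golf]
i=0: L=foxtrot R=foxtrot -> agree -> foxtrot
i=1: L=bravo R=bravo -> agree -> bravo
i=2: L=golf R=golf -> agree -> golf
i=3: L=india, R=juliet=BASE -> take LEFT -> india
i=4: L=golf R=golf -> agree -> golf
Index 0 -> foxtrot

Answer: foxtrot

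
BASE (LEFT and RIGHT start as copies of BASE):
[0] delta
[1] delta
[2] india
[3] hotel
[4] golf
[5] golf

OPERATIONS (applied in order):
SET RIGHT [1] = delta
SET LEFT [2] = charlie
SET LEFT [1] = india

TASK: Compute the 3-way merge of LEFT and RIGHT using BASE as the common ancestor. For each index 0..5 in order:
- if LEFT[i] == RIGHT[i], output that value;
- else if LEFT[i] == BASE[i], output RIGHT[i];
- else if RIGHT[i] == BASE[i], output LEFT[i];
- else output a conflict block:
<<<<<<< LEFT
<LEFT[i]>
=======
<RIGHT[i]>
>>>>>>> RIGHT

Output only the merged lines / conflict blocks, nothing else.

Answer: delta
india
charlie
hotel
golf
golf

Derivation:
Final LEFT:  [delta, india, charlie, hotel, golf, golf]
Final RIGHT: [delta, delta, india, hotel, golf, golf]
i=0: L=delta R=delta -> agree -> delta
i=1: L=india, R=delta=BASE -> take LEFT -> india
i=2: L=charlie, R=india=BASE -> take LEFT -> charlie
i=3: L=hotel R=hotel -> agree -> hotel
i=4: L=golf R=golf -> agree -> golf
i=5: L=golf R=golf -> agree -> golf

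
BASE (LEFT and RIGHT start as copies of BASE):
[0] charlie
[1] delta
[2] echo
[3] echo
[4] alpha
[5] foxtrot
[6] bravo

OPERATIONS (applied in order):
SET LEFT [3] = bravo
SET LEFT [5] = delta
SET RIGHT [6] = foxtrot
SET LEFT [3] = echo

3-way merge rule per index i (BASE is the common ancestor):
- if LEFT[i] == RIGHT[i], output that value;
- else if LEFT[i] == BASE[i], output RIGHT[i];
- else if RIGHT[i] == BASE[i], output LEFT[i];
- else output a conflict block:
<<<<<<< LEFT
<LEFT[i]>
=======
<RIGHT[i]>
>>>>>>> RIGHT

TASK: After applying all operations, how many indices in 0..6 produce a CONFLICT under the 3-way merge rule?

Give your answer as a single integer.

Final LEFT:  [charlie, delta, echo, echo, alpha, delta, bravo]
Final RIGHT: [charlie, delta, echo, echo, alpha, foxtrot, foxtrot]
i=0: L=charlie R=charlie -> agree -> charlie
i=1: L=delta R=delta -> agree -> delta
i=2: L=echo R=echo -> agree -> echo
i=3: L=echo R=echo -> agree -> echo
i=4: L=alpha R=alpha -> agree -> alpha
i=5: L=delta, R=foxtrot=BASE -> take LEFT -> delta
i=6: L=bravo=BASE, R=foxtrot -> take RIGHT -> foxtrot
Conflict count: 0

Answer: 0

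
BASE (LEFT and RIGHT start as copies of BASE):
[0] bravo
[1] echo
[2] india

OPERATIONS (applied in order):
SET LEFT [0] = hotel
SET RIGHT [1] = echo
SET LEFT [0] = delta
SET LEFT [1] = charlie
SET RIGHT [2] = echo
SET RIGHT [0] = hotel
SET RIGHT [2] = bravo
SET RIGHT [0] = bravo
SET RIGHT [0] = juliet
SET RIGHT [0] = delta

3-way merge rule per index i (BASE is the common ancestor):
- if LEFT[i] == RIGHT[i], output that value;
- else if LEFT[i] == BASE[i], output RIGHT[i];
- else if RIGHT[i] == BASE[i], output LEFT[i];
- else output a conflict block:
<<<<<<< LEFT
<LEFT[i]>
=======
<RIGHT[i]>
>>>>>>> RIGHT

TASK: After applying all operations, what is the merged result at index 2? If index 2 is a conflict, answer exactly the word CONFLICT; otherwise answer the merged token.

Final LEFT:  [delta, charlie, india]
Final RIGHT: [delta, echo, bravo]
i=0: L=delta R=delta -> agree -> delta
i=1: L=charlie, R=echo=BASE -> take LEFT -> charlie
i=2: L=india=BASE, R=bravo -> take RIGHT -> bravo
Index 2 -> bravo

Answer: bravo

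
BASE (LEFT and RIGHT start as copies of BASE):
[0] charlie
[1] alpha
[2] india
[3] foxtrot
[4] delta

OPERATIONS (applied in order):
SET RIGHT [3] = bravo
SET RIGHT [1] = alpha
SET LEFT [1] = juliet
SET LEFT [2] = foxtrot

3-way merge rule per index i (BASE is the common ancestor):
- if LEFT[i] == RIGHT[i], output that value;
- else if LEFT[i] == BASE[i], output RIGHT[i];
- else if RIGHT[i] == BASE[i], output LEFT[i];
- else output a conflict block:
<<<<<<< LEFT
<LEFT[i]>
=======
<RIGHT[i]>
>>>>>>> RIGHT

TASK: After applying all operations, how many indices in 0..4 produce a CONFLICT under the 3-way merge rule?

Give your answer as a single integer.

Final LEFT:  [charlie, juliet, foxtrot, foxtrot, delta]
Final RIGHT: [charlie, alpha, india, bravo, delta]
i=0: L=charlie R=charlie -> agree -> charlie
i=1: L=juliet, R=alpha=BASE -> take LEFT -> juliet
i=2: L=foxtrot, R=india=BASE -> take LEFT -> foxtrot
i=3: L=foxtrot=BASE, R=bravo -> take RIGHT -> bravo
i=4: L=delta R=delta -> agree -> delta
Conflict count: 0

Answer: 0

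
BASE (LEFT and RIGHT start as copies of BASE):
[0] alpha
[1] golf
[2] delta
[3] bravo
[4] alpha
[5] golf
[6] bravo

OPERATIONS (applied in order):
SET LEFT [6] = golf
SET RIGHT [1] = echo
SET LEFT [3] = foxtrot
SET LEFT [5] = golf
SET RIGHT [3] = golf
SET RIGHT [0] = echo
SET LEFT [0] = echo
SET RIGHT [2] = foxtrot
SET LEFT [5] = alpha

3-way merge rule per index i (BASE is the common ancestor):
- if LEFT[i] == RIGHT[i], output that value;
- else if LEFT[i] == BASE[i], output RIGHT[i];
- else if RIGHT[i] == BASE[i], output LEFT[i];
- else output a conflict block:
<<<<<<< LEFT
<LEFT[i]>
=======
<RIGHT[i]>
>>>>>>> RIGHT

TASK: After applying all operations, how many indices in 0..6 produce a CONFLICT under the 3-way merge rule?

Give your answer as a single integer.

Final LEFT:  [echo, golf, delta, foxtrot, alpha, alpha, golf]
Final RIGHT: [echo, echo, foxtrot, golf, alpha, golf, bravo]
i=0: L=echo R=echo -> agree -> echo
i=1: L=golf=BASE, R=echo -> take RIGHT -> echo
i=2: L=delta=BASE, R=foxtrot -> take RIGHT -> foxtrot
i=3: BASE=bravo L=foxtrot R=golf all differ -> CONFLICT
i=4: L=alpha R=alpha -> agree -> alpha
i=5: L=alpha, R=golf=BASE -> take LEFT -> alpha
i=6: L=golf, R=bravo=BASE -> take LEFT -> golf
Conflict count: 1

Answer: 1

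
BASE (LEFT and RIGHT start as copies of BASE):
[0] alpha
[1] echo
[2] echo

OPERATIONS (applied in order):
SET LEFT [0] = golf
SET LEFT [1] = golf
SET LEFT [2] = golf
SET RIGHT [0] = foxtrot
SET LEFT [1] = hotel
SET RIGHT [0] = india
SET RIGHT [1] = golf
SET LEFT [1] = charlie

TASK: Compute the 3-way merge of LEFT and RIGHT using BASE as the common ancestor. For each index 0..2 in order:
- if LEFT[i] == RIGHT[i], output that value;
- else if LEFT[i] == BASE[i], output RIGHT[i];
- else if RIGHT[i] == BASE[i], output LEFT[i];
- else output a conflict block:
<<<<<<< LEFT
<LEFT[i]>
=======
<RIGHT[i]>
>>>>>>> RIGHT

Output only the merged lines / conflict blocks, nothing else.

Answer: <<<<<<< LEFT
golf
=======
india
>>>>>>> RIGHT
<<<<<<< LEFT
charlie
=======
golf
>>>>>>> RIGHT
golf

Derivation:
Final LEFT:  [golf, charlie, golf]
Final RIGHT: [india, golf, echo]
i=0: BASE=alpha L=golf R=india all differ -> CONFLICT
i=1: BASE=echo L=charlie R=golf all differ -> CONFLICT
i=2: L=golf, R=echo=BASE -> take LEFT -> golf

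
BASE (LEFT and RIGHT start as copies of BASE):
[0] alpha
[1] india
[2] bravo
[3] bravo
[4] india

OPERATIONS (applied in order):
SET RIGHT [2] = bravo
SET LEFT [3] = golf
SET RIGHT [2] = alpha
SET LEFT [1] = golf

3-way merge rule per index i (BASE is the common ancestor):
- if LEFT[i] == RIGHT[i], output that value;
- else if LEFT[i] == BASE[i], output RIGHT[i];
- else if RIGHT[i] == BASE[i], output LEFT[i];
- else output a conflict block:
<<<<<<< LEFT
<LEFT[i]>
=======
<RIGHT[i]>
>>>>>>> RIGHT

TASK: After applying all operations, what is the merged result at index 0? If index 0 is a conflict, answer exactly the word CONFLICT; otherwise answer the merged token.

Final LEFT:  [alpha, golf, bravo, golf, india]
Final RIGHT: [alpha, india, alpha, bravo, india]
i=0: L=alpha R=alpha -> agree -> alpha
i=1: L=golf, R=india=BASE -> take LEFT -> golf
i=2: L=bravo=BASE, R=alpha -> take RIGHT -> alpha
i=3: L=golf, R=bravo=BASE -> take LEFT -> golf
i=4: L=india R=india -> agree -> india
Index 0 -> alpha

Answer: alpha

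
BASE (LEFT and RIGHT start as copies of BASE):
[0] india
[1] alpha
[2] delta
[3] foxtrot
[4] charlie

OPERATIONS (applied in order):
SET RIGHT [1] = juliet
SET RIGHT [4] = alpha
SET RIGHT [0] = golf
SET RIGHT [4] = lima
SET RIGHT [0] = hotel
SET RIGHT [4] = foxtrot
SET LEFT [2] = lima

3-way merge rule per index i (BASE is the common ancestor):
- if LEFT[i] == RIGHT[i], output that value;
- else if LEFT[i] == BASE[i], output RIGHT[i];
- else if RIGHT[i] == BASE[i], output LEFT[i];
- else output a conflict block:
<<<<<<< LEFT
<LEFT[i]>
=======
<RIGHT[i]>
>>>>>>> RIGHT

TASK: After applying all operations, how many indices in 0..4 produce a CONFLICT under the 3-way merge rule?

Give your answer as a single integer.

Final LEFT:  [india, alpha, lima, foxtrot, charlie]
Final RIGHT: [hotel, juliet, delta, foxtrot, foxtrot]
i=0: L=india=BASE, R=hotel -> take RIGHT -> hotel
i=1: L=alpha=BASE, R=juliet -> take RIGHT -> juliet
i=2: L=lima, R=delta=BASE -> take LEFT -> lima
i=3: L=foxtrot R=foxtrot -> agree -> foxtrot
i=4: L=charlie=BASE, R=foxtrot -> take RIGHT -> foxtrot
Conflict count: 0

Answer: 0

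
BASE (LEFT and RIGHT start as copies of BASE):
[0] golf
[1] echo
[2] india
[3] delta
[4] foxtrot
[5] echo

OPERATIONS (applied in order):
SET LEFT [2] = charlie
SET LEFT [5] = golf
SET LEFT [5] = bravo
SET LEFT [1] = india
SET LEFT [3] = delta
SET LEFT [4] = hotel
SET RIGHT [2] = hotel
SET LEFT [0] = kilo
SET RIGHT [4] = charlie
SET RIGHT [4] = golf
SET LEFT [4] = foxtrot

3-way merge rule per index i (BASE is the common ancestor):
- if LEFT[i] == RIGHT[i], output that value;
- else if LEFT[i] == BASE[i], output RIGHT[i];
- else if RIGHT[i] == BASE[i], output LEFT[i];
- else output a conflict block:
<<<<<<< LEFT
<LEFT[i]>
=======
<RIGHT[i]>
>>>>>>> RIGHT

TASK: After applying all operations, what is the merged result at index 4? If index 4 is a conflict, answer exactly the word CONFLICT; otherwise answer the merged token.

Answer: golf

Derivation:
Final LEFT:  [kilo, india, charlie, delta, foxtrot, bravo]
Final RIGHT: [golf, echo, hotel, delta, golf, echo]
i=0: L=kilo, R=golf=BASE -> take LEFT -> kilo
i=1: L=india, R=echo=BASE -> take LEFT -> india
i=2: BASE=india L=charlie R=hotel all differ -> CONFLICT
i=3: L=delta R=delta -> agree -> delta
i=4: L=foxtrot=BASE, R=golf -> take RIGHT -> golf
i=5: L=bravo, R=echo=BASE -> take LEFT -> bravo
Index 4 -> golf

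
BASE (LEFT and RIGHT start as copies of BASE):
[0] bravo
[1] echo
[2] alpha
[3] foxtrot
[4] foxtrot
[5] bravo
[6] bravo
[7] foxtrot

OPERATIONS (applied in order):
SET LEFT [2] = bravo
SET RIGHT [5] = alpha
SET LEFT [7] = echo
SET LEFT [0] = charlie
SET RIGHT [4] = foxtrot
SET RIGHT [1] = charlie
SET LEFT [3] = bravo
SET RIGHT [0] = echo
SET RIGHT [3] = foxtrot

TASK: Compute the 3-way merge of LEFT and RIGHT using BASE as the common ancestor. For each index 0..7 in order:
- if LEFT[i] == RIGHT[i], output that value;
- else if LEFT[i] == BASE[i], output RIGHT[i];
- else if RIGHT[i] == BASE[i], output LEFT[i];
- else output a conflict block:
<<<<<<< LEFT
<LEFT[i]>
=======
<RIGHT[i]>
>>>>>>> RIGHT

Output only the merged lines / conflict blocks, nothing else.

Answer: <<<<<<< LEFT
charlie
=======
echo
>>>>>>> RIGHT
charlie
bravo
bravo
foxtrot
alpha
bravo
echo

Derivation:
Final LEFT:  [charlie, echo, bravo, bravo, foxtrot, bravo, bravo, echo]
Final RIGHT: [echo, charlie, alpha, foxtrot, foxtrot, alpha, bravo, foxtrot]
i=0: BASE=bravo L=charlie R=echo all differ -> CONFLICT
i=1: L=echo=BASE, R=charlie -> take RIGHT -> charlie
i=2: L=bravo, R=alpha=BASE -> take LEFT -> bravo
i=3: L=bravo, R=foxtrot=BASE -> take LEFT -> bravo
i=4: L=foxtrot R=foxtrot -> agree -> foxtrot
i=5: L=bravo=BASE, R=alpha -> take RIGHT -> alpha
i=6: L=bravo R=bravo -> agree -> bravo
i=7: L=echo, R=foxtrot=BASE -> take LEFT -> echo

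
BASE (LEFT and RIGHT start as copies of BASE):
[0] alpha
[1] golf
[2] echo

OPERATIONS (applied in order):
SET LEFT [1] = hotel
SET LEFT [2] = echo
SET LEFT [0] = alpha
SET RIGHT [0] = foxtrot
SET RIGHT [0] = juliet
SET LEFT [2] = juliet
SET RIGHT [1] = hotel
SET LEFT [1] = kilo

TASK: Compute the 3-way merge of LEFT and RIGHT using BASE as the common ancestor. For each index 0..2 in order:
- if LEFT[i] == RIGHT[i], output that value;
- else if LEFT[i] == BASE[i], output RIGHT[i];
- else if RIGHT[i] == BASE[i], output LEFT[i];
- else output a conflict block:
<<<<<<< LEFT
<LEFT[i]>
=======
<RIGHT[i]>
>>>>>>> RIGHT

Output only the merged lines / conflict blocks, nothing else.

Final LEFT:  [alpha, kilo, juliet]
Final RIGHT: [juliet, hotel, echo]
i=0: L=alpha=BASE, R=juliet -> take RIGHT -> juliet
i=1: BASE=golf L=kilo R=hotel all differ -> CONFLICT
i=2: L=juliet, R=echo=BASE -> take LEFT -> juliet

Answer: juliet
<<<<<<< LEFT
kilo
=======
hotel
>>>>>>> RIGHT
juliet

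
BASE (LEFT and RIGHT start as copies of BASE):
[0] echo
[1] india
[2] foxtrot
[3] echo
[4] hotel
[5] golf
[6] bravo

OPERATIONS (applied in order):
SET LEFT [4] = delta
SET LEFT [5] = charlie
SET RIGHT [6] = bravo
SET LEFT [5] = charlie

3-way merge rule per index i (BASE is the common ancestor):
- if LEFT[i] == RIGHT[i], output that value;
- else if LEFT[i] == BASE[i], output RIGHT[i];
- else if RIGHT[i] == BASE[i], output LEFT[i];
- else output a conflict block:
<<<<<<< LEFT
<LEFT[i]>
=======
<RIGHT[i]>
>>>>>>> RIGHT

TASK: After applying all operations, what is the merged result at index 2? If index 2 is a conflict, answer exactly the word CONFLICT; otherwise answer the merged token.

Final LEFT:  [echo, india, foxtrot, echo, delta, charlie, bravo]
Final RIGHT: [echo, india, foxtrot, echo, hotel, golf, bravo]
i=0: L=echo R=echo -> agree -> echo
i=1: L=india R=india -> agree -> india
i=2: L=foxtrot R=foxtrot -> agree -> foxtrot
i=3: L=echo R=echo -> agree -> echo
i=4: L=delta, R=hotel=BASE -> take LEFT -> delta
i=5: L=charlie, R=golf=BASE -> take LEFT -> charlie
i=6: L=bravo R=bravo -> agree -> bravo
Index 2 -> foxtrot

Answer: foxtrot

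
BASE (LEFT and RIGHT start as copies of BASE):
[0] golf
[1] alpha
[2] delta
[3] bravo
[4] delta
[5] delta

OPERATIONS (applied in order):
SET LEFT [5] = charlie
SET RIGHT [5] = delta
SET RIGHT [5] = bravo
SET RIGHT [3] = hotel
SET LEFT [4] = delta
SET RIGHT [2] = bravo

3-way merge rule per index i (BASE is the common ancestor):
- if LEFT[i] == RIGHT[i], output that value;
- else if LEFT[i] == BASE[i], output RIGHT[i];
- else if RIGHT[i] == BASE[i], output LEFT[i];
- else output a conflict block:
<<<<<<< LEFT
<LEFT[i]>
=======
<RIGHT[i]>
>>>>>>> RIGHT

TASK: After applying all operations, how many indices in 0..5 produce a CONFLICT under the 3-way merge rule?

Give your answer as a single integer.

Answer: 1

Derivation:
Final LEFT:  [golf, alpha, delta, bravo, delta, charlie]
Final RIGHT: [golf, alpha, bravo, hotel, delta, bravo]
i=0: L=golf R=golf -> agree -> golf
i=1: L=alpha R=alpha -> agree -> alpha
i=2: L=delta=BASE, R=bravo -> take RIGHT -> bravo
i=3: L=bravo=BASE, R=hotel -> take RIGHT -> hotel
i=4: L=delta R=delta -> agree -> delta
i=5: BASE=delta L=charlie R=bravo all differ -> CONFLICT
Conflict count: 1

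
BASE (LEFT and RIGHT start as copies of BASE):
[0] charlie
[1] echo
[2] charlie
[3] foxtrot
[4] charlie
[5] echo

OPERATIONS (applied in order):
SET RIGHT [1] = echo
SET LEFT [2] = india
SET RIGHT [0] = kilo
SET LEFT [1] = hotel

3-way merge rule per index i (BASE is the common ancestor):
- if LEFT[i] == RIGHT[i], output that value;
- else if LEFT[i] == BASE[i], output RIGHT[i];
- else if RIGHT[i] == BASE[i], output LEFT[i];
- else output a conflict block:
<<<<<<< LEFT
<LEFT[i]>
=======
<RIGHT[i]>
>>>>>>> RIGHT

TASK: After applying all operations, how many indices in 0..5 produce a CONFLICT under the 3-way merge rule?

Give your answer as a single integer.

Final LEFT:  [charlie, hotel, india, foxtrot, charlie, echo]
Final RIGHT: [kilo, echo, charlie, foxtrot, charlie, echo]
i=0: L=charlie=BASE, R=kilo -> take RIGHT -> kilo
i=1: L=hotel, R=echo=BASE -> take LEFT -> hotel
i=2: L=india, R=charlie=BASE -> take LEFT -> india
i=3: L=foxtrot R=foxtrot -> agree -> foxtrot
i=4: L=charlie R=charlie -> agree -> charlie
i=5: L=echo R=echo -> agree -> echo
Conflict count: 0

Answer: 0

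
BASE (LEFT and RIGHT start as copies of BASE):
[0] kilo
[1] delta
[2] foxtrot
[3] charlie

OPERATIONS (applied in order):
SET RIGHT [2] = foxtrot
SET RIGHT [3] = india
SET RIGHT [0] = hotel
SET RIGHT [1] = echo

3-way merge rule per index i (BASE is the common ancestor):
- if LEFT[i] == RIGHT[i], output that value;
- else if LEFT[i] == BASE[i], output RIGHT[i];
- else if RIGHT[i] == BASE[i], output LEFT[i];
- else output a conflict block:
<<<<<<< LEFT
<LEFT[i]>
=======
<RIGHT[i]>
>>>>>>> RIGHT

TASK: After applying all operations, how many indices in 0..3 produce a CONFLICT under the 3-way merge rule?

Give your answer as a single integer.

Final LEFT:  [kilo, delta, foxtrot, charlie]
Final RIGHT: [hotel, echo, foxtrot, india]
i=0: L=kilo=BASE, R=hotel -> take RIGHT -> hotel
i=1: L=delta=BASE, R=echo -> take RIGHT -> echo
i=2: L=foxtrot R=foxtrot -> agree -> foxtrot
i=3: L=charlie=BASE, R=india -> take RIGHT -> india
Conflict count: 0

Answer: 0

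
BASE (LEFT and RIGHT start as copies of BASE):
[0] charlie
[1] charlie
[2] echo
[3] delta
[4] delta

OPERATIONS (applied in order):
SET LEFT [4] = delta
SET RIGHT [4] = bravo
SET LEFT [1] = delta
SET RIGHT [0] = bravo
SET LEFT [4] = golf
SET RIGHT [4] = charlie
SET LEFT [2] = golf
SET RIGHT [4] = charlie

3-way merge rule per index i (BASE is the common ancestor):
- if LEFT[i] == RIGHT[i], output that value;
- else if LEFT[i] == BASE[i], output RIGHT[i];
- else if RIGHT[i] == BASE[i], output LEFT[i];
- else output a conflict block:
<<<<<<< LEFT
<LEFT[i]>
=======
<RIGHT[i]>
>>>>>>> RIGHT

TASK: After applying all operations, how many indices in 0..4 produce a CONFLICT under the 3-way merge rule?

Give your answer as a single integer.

Final LEFT:  [charlie, delta, golf, delta, golf]
Final RIGHT: [bravo, charlie, echo, delta, charlie]
i=0: L=charlie=BASE, R=bravo -> take RIGHT -> bravo
i=1: L=delta, R=charlie=BASE -> take LEFT -> delta
i=2: L=golf, R=echo=BASE -> take LEFT -> golf
i=3: L=delta R=delta -> agree -> delta
i=4: BASE=delta L=golf R=charlie all differ -> CONFLICT
Conflict count: 1

Answer: 1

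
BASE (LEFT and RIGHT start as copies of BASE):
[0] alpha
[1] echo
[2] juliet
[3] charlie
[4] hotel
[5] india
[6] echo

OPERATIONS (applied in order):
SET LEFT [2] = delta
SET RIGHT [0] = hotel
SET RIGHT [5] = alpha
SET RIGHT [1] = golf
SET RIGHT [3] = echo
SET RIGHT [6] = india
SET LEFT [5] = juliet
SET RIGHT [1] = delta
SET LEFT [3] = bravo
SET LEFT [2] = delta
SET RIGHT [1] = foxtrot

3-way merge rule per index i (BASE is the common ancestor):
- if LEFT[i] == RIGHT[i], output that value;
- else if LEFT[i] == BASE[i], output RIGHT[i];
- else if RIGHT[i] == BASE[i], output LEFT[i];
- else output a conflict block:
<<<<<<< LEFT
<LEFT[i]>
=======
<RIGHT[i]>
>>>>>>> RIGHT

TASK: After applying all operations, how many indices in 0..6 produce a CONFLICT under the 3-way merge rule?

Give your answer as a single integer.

Answer: 2

Derivation:
Final LEFT:  [alpha, echo, delta, bravo, hotel, juliet, echo]
Final RIGHT: [hotel, foxtrot, juliet, echo, hotel, alpha, india]
i=0: L=alpha=BASE, R=hotel -> take RIGHT -> hotel
i=1: L=echo=BASE, R=foxtrot -> take RIGHT -> foxtrot
i=2: L=delta, R=juliet=BASE -> take LEFT -> delta
i=3: BASE=charlie L=bravo R=echo all differ -> CONFLICT
i=4: L=hotel R=hotel -> agree -> hotel
i=5: BASE=india L=juliet R=alpha all differ -> CONFLICT
i=6: L=echo=BASE, R=india -> take RIGHT -> india
Conflict count: 2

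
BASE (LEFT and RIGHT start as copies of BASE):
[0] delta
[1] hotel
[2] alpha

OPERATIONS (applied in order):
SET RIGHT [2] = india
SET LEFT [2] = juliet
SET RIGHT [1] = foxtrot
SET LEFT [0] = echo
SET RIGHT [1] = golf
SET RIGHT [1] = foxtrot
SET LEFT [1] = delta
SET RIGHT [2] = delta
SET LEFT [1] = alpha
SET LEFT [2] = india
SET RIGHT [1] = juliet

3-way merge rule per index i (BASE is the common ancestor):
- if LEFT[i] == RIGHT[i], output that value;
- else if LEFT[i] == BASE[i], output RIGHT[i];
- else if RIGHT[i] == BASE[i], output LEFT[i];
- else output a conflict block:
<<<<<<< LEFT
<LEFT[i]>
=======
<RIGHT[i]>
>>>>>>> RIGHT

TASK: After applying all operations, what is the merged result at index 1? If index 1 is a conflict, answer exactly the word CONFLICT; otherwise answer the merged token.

Answer: CONFLICT

Derivation:
Final LEFT:  [echo, alpha, india]
Final RIGHT: [delta, juliet, delta]
i=0: L=echo, R=delta=BASE -> take LEFT -> echo
i=1: BASE=hotel L=alpha R=juliet all differ -> CONFLICT
i=2: BASE=alpha L=india R=delta all differ -> CONFLICT
Index 1 -> CONFLICT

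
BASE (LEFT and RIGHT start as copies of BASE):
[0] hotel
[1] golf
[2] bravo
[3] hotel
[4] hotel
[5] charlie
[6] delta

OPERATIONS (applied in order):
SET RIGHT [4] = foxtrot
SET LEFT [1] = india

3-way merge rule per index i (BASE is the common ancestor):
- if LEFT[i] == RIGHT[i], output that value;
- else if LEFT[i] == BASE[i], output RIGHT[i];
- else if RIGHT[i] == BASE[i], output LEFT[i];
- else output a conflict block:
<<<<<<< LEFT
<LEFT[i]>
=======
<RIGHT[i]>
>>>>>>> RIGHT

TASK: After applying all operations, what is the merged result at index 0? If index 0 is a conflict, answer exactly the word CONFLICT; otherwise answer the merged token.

Final LEFT:  [hotel, india, bravo, hotel, hotel, charlie, delta]
Final RIGHT: [hotel, golf, bravo, hotel, foxtrot, charlie, delta]
i=0: L=hotel R=hotel -> agree -> hotel
i=1: L=india, R=golf=BASE -> take LEFT -> india
i=2: L=bravo R=bravo -> agree -> bravo
i=3: L=hotel R=hotel -> agree -> hotel
i=4: L=hotel=BASE, R=foxtrot -> take RIGHT -> foxtrot
i=5: L=charlie R=charlie -> agree -> charlie
i=6: L=delta R=delta -> agree -> delta
Index 0 -> hotel

Answer: hotel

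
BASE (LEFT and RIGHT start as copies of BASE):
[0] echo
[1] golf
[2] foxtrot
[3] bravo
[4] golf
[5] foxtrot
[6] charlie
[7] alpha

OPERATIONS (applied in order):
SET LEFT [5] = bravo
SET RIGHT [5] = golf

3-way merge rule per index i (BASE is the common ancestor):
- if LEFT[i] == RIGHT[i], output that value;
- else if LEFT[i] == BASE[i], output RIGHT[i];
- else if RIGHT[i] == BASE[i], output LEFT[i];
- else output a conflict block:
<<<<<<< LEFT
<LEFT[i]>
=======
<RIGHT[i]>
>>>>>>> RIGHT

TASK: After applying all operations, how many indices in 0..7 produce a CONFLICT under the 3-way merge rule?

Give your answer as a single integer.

Answer: 1

Derivation:
Final LEFT:  [echo, golf, foxtrot, bravo, golf, bravo, charlie, alpha]
Final RIGHT: [echo, golf, foxtrot, bravo, golf, golf, charlie, alpha]
i=0: L=echo R=echo -> agree -> echo
i=1: L=golf R=golf -> agree -> golf
i=2: L=foxtrot R=foxtrot -> agree -> foxtrot
i=3: L=bravo R=bravo -> agree -> bravo
i=4: L=golf R=golf -> agree -> golf
i=5: BASE=foxtrot L=bravo R=golf all differ -> CONFLICT
i=6: L=charlie R=charlie -> agree -> charlie
i=7: L=alpha R=alpha -> agree -> alpha
Conflict count: 1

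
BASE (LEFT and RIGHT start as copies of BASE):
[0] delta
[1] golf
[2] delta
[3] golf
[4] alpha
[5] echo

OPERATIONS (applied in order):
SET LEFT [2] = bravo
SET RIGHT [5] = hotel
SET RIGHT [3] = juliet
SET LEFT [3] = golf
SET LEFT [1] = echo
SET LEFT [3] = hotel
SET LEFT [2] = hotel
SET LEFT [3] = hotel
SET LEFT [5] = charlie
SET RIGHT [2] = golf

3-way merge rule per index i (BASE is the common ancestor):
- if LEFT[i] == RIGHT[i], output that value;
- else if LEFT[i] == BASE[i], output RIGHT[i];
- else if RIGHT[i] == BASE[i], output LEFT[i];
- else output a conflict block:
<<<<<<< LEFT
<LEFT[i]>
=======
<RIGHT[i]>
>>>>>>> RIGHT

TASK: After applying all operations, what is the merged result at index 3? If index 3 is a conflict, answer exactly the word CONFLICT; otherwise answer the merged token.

Final LEFT:  [delta, echo, hotel, hotel, alpha, charlie]
Final RIGHT: [delta, golf, golf, juliet, alpha, hotel]
i=0: L=delta R=delta -> agree -> delta
i=1: L=echo, R=golf=BASE -> take LEFT -> echo
i=2: BASE=delta L=hotel R=golf all differ -> CONFLICT
i=3: BASE=golf L=hotel R=juliet all differ -> CONFLICT
i=4: L=alpha R=alpha -> agree -> alpha
i=5: BASE=echo L=charlie R=hotel all differ -> CONFLICT
Index 3 -> CONFLICT

Answer: CONFLICT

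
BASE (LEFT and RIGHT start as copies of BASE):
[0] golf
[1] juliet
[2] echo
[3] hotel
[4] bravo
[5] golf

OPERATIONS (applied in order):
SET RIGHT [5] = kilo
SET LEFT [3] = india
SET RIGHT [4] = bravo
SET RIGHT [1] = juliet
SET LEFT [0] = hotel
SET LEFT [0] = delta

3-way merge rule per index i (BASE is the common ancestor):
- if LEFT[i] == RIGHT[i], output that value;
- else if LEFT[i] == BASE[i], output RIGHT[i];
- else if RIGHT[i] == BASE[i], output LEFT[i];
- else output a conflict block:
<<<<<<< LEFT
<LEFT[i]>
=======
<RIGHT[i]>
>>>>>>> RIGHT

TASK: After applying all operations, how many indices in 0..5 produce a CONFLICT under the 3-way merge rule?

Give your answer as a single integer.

Final LEFT:  [delta, juliet, echo, india, bravo, golf]
Final RIGHT: [golf, juliet, echo, hotel, bravo, kilo]
i=0: L=delta, R=golf=BASE -> take LEFT -> delta
i=1: L=juliet R=juliet -> agree -> juliet
i=2: L=echo R=echo -> agree -> echo
i=3: L=india, R=hotel=BASE -> take LEFT -> india
i=4: L=bravo R=bravo -> agree -> bravo
i=5: L=golf=BASE, R=kilo -> take RIGHT -> kilo
Conflict count: 0

Answer: 0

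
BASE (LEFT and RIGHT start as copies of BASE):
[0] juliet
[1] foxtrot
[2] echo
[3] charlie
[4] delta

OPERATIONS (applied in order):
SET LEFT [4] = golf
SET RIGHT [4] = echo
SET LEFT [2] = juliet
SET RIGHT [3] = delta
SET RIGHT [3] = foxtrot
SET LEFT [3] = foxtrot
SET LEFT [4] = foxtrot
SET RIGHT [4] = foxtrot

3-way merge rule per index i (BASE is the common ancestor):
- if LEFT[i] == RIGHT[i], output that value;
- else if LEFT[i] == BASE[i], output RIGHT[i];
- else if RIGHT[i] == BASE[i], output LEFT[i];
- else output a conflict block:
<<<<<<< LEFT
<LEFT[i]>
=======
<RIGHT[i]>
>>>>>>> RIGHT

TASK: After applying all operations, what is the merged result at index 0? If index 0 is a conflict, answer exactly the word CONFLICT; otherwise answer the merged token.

Answer: juliet

Derivation:
Final LEFT:  [juliet, foxtrot, juliet, foxtrot, foxtrot]
Final RIGHT: [juliet, foxtrot, echo, foxtrot, foxtrot]
i=0: L=juliet R=juliet -> agree -> juliet
i=1: L=foxtrot R=foxtrot -> agree -> foxtrot
i=2: L=juliet, R=echo=BASE -> take LEFT -> juliet
i=3: L=foxtrot R=foxtrot -> agree -> foxtrot
i=4: L=foxtrot R=foxtrot -> agree -> foxtrot
Index 0 -> juliet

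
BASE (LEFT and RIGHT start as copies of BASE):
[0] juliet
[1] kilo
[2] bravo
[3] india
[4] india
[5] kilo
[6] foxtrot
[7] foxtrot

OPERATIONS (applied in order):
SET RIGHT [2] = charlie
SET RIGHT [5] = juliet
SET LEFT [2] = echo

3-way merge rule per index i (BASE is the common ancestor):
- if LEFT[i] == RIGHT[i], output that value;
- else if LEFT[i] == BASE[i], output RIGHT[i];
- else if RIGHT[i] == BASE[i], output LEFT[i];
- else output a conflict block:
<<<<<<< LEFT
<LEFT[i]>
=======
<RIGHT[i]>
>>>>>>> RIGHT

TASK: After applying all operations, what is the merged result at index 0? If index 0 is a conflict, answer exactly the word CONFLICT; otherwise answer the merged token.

Final LEFT:  [juliet, kilo, echo, india, india, kilo, foxtrot, foxtrot]
Final RIGHT: [juliet, kilo, charlie, india, india, juliet, foxtrot, foxtrot]
i=0: L=juliet R=juliet -> agree -> juliet
i=1: L=kilo R=kilo -> agree -> kilo
i=2: BASE=bravo L=echo R=charlie all differ -> CONFLICT
i=3: L=india R=india -> agree -> india
i=4: L=india R=india -> agree -> india
i=5: L=kilo=BASE, R=juliet -> take RIGHT -> juliet
i=6: L=foxtrot R=foxtrot -> agree -> foxtrot
i=7: L=foxtrot R=foxtrot -> agree -> foxtrot
Index 0 -> juliet

Answer: juliet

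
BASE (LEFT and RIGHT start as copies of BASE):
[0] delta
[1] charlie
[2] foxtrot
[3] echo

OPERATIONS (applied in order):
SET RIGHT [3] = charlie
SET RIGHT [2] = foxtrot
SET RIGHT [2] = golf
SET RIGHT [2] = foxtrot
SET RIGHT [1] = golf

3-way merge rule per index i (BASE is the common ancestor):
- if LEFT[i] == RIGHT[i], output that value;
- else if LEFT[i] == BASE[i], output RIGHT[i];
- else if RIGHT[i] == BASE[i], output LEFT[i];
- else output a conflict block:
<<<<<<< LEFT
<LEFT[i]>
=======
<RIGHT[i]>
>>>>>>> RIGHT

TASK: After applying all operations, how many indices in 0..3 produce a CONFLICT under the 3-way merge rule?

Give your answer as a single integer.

Final LEFT:  [delta, charlie, foxtrot, echo]
Final RIGHT: [delta, golf, foxtrot, charlie]
i=0: L=delta R=delta -> agree -> delta
i=1: L=charlie=BASE, R=golf -> take RIGHT -> golf
i=2: L=foxtrot R=foxtrot -> agree -> foxtrot
i=3: L=echo=BASE, R=charlie -> take RIGHT -> charlie
Conflict count: 0

Answer: 0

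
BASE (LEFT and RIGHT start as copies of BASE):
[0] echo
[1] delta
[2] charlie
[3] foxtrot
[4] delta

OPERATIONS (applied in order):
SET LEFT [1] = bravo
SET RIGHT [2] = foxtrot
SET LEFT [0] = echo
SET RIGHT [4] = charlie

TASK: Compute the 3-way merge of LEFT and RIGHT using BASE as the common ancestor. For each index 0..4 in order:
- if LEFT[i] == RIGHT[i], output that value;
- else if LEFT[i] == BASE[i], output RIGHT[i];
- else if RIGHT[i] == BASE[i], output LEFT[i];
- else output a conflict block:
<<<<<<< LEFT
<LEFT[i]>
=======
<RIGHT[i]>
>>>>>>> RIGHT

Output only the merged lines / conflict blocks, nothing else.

Final LEFT:  [echo, bravo, charlie, foxtrot, delta]
Final RIGHT: [echo, delta, foxtrot, foxtrot, charlie]
i=0: L=echo R=echo -> agree -> echo
i=1: L=bravo, R=delta=BASE -> take LEFT -> bravo
i=2: L=charlie=BASE, R=foxtrot -> take RIGHT -> foxtrot
i=3: L=foxtrot R=foxtrot -> agree -> foxtrot
i=4: L=delta=BASE, R=charlie -> take RIGHT -> charlie

Answer: echo
bravo
foxtrot
foxtrot
charlie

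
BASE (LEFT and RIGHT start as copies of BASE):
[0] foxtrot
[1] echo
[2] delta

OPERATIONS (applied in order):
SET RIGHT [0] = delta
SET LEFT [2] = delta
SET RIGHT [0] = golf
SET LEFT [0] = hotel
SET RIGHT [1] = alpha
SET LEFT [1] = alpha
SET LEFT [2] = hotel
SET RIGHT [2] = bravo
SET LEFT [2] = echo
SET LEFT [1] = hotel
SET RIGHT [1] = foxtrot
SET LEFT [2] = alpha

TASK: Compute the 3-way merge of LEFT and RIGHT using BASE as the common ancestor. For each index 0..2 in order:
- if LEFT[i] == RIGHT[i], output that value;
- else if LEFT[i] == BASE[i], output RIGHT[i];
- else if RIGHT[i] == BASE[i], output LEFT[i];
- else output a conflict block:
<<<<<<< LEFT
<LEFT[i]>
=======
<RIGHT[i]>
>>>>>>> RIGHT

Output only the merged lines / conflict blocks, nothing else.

Final LEFT:  [hotel, hotel, alpha]
Final RIGHT: [golf, foxtrot, bravo]
i=0: BASE=foxtrot L=hotel R=golf all differ -> CONFLICT
i=1: BASE=echo L=hotel R=foxtrot all differ -> CONFLICT
i=2: BASE=delta L=alpha R=bravo all differ -> CONFLICT

Answer: <<<<<<< LEFT
hotel
=======
golf
>>>>>>> RIGHT
<<<<<<< LEFT
hotel
=======
foxtrot
>>>>>>> RIGHT
<<<<<<< LEFT
alpha
=======
bravo
>>>>>>> RIGHT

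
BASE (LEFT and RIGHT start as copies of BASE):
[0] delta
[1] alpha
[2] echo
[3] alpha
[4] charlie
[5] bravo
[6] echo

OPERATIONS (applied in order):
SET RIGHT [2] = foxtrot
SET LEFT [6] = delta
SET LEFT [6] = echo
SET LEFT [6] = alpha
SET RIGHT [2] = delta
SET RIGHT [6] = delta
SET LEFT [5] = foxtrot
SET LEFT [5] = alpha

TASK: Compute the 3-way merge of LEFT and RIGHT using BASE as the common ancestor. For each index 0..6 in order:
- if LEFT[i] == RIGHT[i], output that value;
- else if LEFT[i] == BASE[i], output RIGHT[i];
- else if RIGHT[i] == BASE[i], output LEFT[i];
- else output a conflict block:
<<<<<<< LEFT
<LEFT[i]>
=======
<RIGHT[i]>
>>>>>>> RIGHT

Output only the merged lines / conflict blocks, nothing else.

Answer: delta
alpha
delta
alpha
charlie
alpha
<<<<<<< LEFT
alpha
=======
delta
>>>>>>> RIGHT

Derivation:
Final LEFT:  [delta, alpha, echo, alpha, charlie, alpha, alpha]
Final RIGHT: [delta, alpha, delta, alpha, charlie, bravo, delta]
i=0: L=delta R=delta -> agree -> delta
i=1: L=alpha R=alpha -> agree -> alpha
i=2: L=echo=BASE, R=delta -> take RIGHT -> delta
i=3: L=alpha R=alpha -> agree -> alpha
i=4: L=charlie R=charlie -> agree -> charlie
i=5: L=alpha, R=bravo=BASE -> take LEFT -> alpha
i=6: BASE=echo L=alpha R=delta all differ -> CONFLICT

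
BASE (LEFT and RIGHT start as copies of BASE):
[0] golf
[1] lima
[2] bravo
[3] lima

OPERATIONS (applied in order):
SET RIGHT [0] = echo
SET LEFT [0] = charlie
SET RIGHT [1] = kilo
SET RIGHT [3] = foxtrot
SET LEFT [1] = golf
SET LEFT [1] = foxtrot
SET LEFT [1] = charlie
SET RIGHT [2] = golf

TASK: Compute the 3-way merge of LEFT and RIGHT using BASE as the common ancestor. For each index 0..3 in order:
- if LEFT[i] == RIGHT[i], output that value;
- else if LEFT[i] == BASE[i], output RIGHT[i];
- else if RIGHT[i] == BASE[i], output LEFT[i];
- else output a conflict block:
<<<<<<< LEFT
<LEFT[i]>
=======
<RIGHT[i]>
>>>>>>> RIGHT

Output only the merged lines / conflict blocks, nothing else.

Final LEFT:  [charlie, charlie, bravo, lima]
Final RIGHT: [echo, kilo, golf, foxtrot]
i=0: BASE=golf L=charlie R=echo all differ -> CONFLICT
i=1: BASE=lima L=charlie R=kilo all differ -> CONFLICT
i=2: L=bravo=BASE, R=golf -> take RIGHT -> golf
i=3: L=lima=BASE, R=foxtrot -> take RIGHT -> foxtrot

Answer: <<<<<<< LEFT
charlie
=======
echo
>>>>>>> RIGHT
<<<<<<< LEFT
charlie
=======
kilo
>>>>>>> RIGHT
golf
foxtrot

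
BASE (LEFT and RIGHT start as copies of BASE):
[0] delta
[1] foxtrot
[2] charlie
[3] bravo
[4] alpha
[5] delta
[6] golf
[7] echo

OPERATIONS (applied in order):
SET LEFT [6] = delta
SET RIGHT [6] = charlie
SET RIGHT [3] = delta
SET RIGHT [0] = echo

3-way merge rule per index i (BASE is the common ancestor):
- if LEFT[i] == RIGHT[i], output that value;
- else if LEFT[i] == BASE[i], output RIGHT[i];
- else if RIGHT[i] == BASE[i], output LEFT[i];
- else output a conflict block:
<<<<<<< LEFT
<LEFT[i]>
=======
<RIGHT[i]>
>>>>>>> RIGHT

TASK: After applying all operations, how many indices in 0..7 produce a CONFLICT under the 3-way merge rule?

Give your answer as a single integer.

Answer: 1

Derivation:
Final LEFT:  [delta, foxtrot, charlie, bravo, alpha, delta, delta, echo]
Final RIGHT: [echo, foxtrot, charlie, delta, alpha, delta, charlie, echo]
i=0: L=delta=BASE, R=echo -> take RIGHT -> echo
i=1: L=foxtrot R=foxtrot -> agree -> foxtrot
i=2: L=charlie R=charlie -> agree -> charlie
i=3: L=bravo=BASE, R=delta -> take RIGHT -> delta
i=4: L=alpha R=alpha -> agree -> alpha
i=5: L=delta R=delta -> agree -> delta
i=6: BASE=golf L=delta R=charlie all differ -> CONFLICT
i=7: L=echo R=echo -> agree -> echo
Conflict count: 1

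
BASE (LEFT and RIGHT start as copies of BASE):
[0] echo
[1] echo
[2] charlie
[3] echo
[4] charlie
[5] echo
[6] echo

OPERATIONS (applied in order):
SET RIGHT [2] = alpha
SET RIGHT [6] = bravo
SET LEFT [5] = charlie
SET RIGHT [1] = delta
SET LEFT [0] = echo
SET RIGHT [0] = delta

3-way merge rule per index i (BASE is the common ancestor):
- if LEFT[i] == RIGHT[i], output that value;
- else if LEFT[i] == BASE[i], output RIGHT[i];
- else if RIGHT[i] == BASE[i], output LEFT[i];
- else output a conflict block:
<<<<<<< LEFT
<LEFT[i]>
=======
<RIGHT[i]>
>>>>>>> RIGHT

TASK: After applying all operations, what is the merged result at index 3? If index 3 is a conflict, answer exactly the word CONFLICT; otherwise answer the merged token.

Answer: echo

Derivation:
Final LEFT:  [echo, echo, charlie, echo, charlie, charlie, echo]
Final RIGHT: [delta, delta, alpha, echo, charlie, echo, bravo]
i=0: L=echo=BASE, R=delta -> take RIGHT -> delta
i=1: L=echo=BASE, R=delta -> take RIGHT -> delta
i=2: L=charlie=BASE, R=alpha -> take RIGHT -> alpha
i=3: L=echo R=echo -> agree -> echo
i=4: L=charlie R=charlie -> agree -> charlie
i=5: L=charlie, R=echo=BASE -> take LEFT -> charlie
i=6: L=echo=BASE, R=bravo -> take RIGHT -> bravo
Index 3 -> echo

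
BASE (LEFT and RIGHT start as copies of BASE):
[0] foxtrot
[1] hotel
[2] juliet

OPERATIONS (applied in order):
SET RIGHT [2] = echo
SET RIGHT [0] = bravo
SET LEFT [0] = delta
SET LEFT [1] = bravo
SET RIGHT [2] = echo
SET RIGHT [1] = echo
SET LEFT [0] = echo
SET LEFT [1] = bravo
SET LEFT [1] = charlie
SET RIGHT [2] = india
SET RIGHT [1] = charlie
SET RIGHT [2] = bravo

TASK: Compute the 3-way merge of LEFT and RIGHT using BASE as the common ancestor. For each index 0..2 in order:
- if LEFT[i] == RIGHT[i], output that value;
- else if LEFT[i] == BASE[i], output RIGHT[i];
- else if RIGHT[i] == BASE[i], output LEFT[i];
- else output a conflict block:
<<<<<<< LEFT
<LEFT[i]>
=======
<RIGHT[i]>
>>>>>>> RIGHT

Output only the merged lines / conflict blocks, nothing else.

Final LEFT:  [echo, charlie, juliet]
Final RIGHT: [bravo, charlie, bravo]
i=0: BASE=foxtrot L=echo R=bravo all differ -> CONFLICT
i=1: L=charlie R=charlie -> agree -> charlie
i=2: L=juliet=BASE, R=bravo -> take RIGHT -> bravo

Answer: <<<<<<< LEFT
echo
=======
bravo
>>>>>>> RIGHT
charlie
bravo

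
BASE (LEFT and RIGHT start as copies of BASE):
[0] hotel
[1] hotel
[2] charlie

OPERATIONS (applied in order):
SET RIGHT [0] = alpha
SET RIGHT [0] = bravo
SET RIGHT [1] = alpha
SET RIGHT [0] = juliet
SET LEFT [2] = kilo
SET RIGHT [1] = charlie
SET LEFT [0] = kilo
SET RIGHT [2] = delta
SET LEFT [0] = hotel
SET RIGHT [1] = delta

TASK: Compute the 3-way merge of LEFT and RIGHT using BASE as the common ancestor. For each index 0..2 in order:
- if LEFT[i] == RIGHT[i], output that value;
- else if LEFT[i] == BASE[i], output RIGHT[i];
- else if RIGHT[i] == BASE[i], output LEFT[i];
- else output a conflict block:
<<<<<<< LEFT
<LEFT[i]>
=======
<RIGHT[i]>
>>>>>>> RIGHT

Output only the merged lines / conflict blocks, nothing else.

Answer: juliet
delta
<<<<<<< LEFT
kilo
=======
delta
>>>>>>> RIGHT

Derivation:
Final LEFT:  [hotel, hotel, kilo]
Final RIGHT: [juliet, delta, delta]
i=0: L=hotel=BASE, R=juliet -> take RIGHT -> juliet
i=1: L=hotel=BASE, R=delta -> take RIGHT -> delta
i=2: BASE=charlie L=kilo R=delta all differ -> CONFLICT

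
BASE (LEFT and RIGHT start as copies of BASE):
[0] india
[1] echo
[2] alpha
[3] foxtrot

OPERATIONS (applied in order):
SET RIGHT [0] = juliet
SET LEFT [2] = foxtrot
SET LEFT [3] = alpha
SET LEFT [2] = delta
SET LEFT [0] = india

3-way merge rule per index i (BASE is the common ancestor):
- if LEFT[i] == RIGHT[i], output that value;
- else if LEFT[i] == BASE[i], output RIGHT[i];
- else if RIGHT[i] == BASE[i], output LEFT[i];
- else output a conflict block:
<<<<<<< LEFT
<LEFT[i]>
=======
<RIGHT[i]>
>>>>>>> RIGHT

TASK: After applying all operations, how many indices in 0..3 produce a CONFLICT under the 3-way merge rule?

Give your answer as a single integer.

Final LEFT:  [india, echo, delta, alpha]
Final RIGHT: [juliet, echo, alpha, foxtrot]
i=0: L=india=BASE, R=juliet -> take RIGHT -> juliet
i=1: L=echo R=echo -> agree -> echo
i=2: L=delta, R=alpha=BASE -> take LEFT -> delta
i=3: L=alpha, R=foxtrot=BASE -> take LEFT -> alpha
Conflict count: 0

Answer: 0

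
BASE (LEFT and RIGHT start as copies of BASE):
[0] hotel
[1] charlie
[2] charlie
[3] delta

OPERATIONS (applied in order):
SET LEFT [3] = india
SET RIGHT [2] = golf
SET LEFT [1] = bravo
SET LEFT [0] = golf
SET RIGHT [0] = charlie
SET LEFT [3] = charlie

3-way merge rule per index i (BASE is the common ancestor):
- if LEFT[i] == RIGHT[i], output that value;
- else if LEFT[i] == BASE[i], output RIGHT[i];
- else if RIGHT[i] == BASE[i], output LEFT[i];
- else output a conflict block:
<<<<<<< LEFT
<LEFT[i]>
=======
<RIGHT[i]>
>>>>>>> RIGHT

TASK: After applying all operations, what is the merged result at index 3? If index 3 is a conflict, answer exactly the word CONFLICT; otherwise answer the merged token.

Answer: charlie

Derivation:
Final LEFT:  [golf, bravo, charlie, charlie]
Final RIGHT: [charlie, charlie, golf, delta]
i=0: BASE=hotel L=golf R=charlie all differ -> CONFLICT
i=1: L=bravo, R=charlie=BASE -> take LEFT -> bravo
i=2: L=charlie=BASE, R=golf -> take RIGHT -> golf
i=3: L=charlie, R=delta=BASE -> take LEFT -> charlie
Index 3 -> charlie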